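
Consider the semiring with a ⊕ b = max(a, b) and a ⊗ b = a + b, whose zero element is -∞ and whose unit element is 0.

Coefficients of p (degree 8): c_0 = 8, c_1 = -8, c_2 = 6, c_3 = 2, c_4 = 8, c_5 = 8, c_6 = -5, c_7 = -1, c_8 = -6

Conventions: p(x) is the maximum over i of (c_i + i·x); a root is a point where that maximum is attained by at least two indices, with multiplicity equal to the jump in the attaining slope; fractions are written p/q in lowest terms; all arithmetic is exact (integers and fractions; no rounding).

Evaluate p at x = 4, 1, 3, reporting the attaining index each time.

p(4) = max(8+0·4=8, -8+1·4=-4, 6+2·4=14, 2+3·4=14, 8+4·4=24, 8+5·4=28, -5+6·4=19, -1+7·4=27, -6+8·4=26) = 28 (attained by i=5)
p(1) = max(8+0·1=8, -8+1·1=-7, 6+2·1=8, 2+3·1=5, 8+4·1=12, 8+5·1=13, -5+6·1=1, -1+7·1=6, -6+8·1=2) = 13 (attained by i=5)
p(3) = max(8+0·3=8, -8+1·3=-5, 6+2·3=12, 2+3·3=11, 8+4·3=20, 8+5·3=23, -5+6·3=13, -1+7·3=20, -6+8·3=18) = 23 (attained by i=5)
Answer: p(4) = 28; p(1) = 13; p(3) = 23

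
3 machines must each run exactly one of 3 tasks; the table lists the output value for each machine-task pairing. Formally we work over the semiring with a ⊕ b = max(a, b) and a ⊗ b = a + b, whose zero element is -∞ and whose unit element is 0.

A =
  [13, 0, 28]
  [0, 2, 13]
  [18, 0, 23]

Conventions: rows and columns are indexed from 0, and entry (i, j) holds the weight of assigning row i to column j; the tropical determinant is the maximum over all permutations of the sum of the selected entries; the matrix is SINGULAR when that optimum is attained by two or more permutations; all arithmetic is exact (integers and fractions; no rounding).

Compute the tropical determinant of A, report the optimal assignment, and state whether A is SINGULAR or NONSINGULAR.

σ = (0, 1, 2): 13 + 2 + 23 = 38
σ = (0, 2, 1): 13 + 13 + 0 = 26
σ = (1, 0, 2): 0 + 0 + 23 = 23
σ = (1, 2, 0): 0 + 13 + 18 = 31
σ = (2, 0, 1): 28 + 0 + 0 = 28
σ = (2, 1, 0): 28 + 2 + 18 = 48
Optimal value attained by: σ = (2, 1, 0).
Answer: det⊕(A) = 48; verdict: NONSINGULAR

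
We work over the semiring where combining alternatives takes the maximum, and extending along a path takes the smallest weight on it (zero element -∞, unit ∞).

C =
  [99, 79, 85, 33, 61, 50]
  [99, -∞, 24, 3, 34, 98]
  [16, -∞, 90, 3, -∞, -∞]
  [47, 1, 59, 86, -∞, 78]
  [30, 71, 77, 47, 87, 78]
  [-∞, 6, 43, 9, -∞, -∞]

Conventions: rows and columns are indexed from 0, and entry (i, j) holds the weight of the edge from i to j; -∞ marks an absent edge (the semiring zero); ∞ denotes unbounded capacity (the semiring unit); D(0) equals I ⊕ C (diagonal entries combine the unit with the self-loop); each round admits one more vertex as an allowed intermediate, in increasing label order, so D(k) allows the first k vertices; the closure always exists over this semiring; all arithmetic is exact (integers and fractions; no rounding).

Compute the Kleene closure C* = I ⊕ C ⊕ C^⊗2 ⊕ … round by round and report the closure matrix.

D(0):
  [∞, 79, 85, 33, 61, 50]
  [99, ∞, 24, 3, 34, 98]
  [16, -∞, ∞, 3, -∞, -∞]
  [47, 1, 59, ∞, -∞, 78]
  [30, 71, 77, 47, ∞, 78]
  [-∞, 6, 43, 9, -∞, ∞]
D(1):
  [∞, 79, 85, 33, 61, 50]
  [99, ∞, 85, 33, 61, 98]
  [16, 16, ∞, 16, 16, 16]
  [47, 47, 59, ∞, 47, 78]
  [30, 71, 77, 47, ∞, 78]
  [-∞, 6, 43, 9, -∞, ∞]
D(2):
  [∞, 79, 85, 33, 61, 79]
  [99, ∞, 85, 33, 61, 98]
  [16, 16, ∞, 16, 16, 16]
  [47, 47, 59, ∞, 47, 78]
  [71, 71, 77, 47, ∞, 78]
  [6, 6, 43, 9, 6, ∞]
D(3):
  [∞, 79, 85, 33, 61, 79]
  [99, ∞, 85, 33, 61, 98]
  [16, 16, ∞, 16, 16, 16]
  [47, 47, 59, ∞, 47, 78]
  [71, 71, 77, 47, ∞, 78]
  [16, 16, 43, 16, 16, ∞]
D(4):
  [∞, 79, 85, 33, 61, 79]
  [99, ∞, 85, 33, 61, 98]
  [16, 16, ∞, 16, 16, 16]
  [47, 47, 59, ∞, 47, 78]
  [71, 71, 77, 47, ∞, 78]
  [16, 16, 43, 16, 16, ∞]
D(5):
  [∞, 79, 85, 47, 61, 79]
  [99, ∞, 85, 47, 61, 98]
  [16, 16, ∞, 16, 16, 16]
  [47, 47, 59, ∞, 47, 78]
  [71, 71, 77, 47, ∞, 78]
  [16, 16, 43, 16, 16, ∞]
D(6):
  [∞, 79, 85, 47, 61, 79]
  [99, ∞, 85, 47, 61, 98]
  [16, 16, ∞, 16, 16, 16]
  [47, 47, 59, ∞, 47, 78]
  [71, 71, 77, 47, ∞, 78]
  [16, 16, 43, 16, 16, ∞]
Answer: C* = [[∞, 79, 85, 47, 61, 79], [99, ∞, 85, 47, 61, 98], [16, 16, ∞, 16, 16, 16], [47, 47, 59, ∞, 47, 78], [71, 71, 77, 47, ∞, 78], [16, 16, 43, 16, 16, ∞]]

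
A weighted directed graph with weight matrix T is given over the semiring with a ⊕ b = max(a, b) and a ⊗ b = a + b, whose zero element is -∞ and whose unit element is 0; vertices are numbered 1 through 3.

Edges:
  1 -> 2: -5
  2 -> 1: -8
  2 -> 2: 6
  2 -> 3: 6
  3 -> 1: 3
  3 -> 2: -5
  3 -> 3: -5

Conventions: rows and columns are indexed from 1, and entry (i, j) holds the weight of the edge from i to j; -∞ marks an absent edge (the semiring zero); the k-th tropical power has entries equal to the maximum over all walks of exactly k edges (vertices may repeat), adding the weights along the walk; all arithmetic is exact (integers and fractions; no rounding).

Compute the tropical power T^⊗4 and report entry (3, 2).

T^⊗2:
  [-13, 1, 1]
  [9, 12, 12]
  [-2, 1, 1]
T^⊗3:
  [4, 7, 7]
  [15, 18, 18]
  [4, 7, 7]
T^⊗4:
  [10, 13, 13]
  [21, 24, 24]
  [10, 13, 13]
Key observation: the optimum is the walk 3->2->2->2->2, with weight (-5) + 6 + 6 + 6 = 13.
Optimal value attained by: walk 3->2->2->2->2.
Answer: (T^⊗4)[3][2] = 13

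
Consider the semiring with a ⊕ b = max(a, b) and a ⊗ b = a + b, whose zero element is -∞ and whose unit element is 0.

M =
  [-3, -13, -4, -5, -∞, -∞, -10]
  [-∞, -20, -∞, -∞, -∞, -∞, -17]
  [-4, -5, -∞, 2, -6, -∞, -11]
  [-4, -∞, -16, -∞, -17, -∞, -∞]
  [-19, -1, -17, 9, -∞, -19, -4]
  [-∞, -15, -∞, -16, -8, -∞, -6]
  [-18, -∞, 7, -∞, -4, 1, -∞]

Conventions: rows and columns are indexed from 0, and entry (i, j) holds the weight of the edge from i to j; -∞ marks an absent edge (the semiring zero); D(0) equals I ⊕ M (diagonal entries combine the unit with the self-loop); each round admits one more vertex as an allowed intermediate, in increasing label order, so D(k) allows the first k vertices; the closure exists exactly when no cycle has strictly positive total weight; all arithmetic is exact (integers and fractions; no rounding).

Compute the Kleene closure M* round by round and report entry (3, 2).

D(0):
  [0, -13, -4, -5, -∞, -∞, -10]
  [-∞, 0, -∞, -∞, -∞, -∞, -17]
  [-4, -5, 0, 2, -6, -∞, -11]
  [-4, -∞, -16, 0, -17, -∞, -∞]
  [-19, -1, -17, 9, 0, -19, -4]
  [-∞, -15, -∞, -16, -8, 0, -6]
  [-18, -∞, 7, -∞, -4, 1, 0]
D(1):
  [0, -13, -4, -5, -∞, -∞, -10]
  [-∞, 0, -∞, -∞, -∞, -∞, -17]
  [-4, -5, 0, 2, -6, -∞, -11]
  [-4, -17, -8, 0, -17, -∞, -14]
  [-19, -1, -17, 9, 0, -19, -4]
  [-∞, -15, -∞, -16, -8, 0, -6]
  [-18, -31, 7, -23, -4, 1, 0]
D(2):
  [0, -13, -4, -5, -∞, -∞, -10]
  [-∞, 0, -∞, -∞, -∞, -∞, -17]
  [-4, -5, 0, 2, -6, -∞, -11]
  [-4, -17, -8, 0, -17, -∞, -14]
  [-19, -1, -17, 9, 0, -19, -4]
  [-∞, -15, -∞, -16, -8, 0, -6]
  [-18, -31, 7, -23, -4, 1, 0]
D(3):
  [0, -9, -4, -2, -10, -∞, -10]
  [-∞, 0, -∞, -∞, -∞, -∞, -17]
  [-4, -5, 0, 2, -6, -∞, -11]
  [-4, -13, -8, 0, -14, -∞, -14]
  [-19, -1, -17, 9, 0, -19, -4]
  [-∞, -15, -∞, -16, -8, 0, -6]
  [3, 2, 7, 9, 1, 1, 0]
D(4):
  [0, -9, -4, -2, -10, -∞, -10]
  [-∞, 0, -∞, -∞, -∞, -∞, -17]
  [-2, -5, 0, 2, -6, -∞, -11]
  [-4, -13, -8, 0, -14, -∞, -14]
  [5, -1, 1, 9, 0, -19, -4]
  [-20, -15, -24, -16, -8, 0, -6]
  [5, 2, 7, 9, 1, 1, 0]
D(5):
  [0, -9, -4, -1, -10, -29, -10]
  [-∞, 0, -∞, -∞, -∞, -∞, -17]
  [-1, -5, 0, 3, -6, -25, -10]
  [-4, -13, -8, 0, -14, -33, -14]
  [5, -1, 1, 9, 0, -19, -4]
  [-3, -9, -7, 1, -8, 0, -6]
  [6, 2, 7, 10, 1, 1, 0]
D(6):
  [0, -9, -4, -1, -10, -29, -10]
  [-∞, 0, -∞, -∞, -∞, -∞, -17]
  [-1, -5, 0, 3, -6, -25, -10]
  [-4, -13, -8, 0, -14, -33, -14]
  [5, -1, 1, 9, 0, -19, -4]
  [-3, -9, -7, 1, -8, 0, -6]
  [6, 2, 7, 10, 1, 1, 0]
D(7):
  [0, -8, -3, 0, -9, -9, -10]
  [-11, 0, -10, -7, -16, -16, -17]
  [-1, -5, 0, 3, -6, -9, -10]
  [-4, -12, -7, 0, -13, -13, -14]
  [5, -1, 3, 9, 0, -3, -4]
  [0, -4, 1, 4, -5, 0, -6]
  [6, 2, 7, 10, 1, 1, 0]
Answer: M*[3][2] = -7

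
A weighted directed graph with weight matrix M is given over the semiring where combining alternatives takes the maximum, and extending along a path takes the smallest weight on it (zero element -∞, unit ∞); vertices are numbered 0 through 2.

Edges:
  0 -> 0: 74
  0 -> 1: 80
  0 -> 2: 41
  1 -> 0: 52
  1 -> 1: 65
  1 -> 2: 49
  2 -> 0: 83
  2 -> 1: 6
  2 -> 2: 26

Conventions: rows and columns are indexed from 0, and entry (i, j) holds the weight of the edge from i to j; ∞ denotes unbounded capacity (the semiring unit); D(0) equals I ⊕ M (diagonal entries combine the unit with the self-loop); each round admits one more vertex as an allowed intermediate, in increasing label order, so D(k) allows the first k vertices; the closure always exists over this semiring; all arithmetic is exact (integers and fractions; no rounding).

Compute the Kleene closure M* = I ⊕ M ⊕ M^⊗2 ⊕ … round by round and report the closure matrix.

D(0):
  [∞, 80, 41]
  [52, ∞, 49]
  [83, 6, ∞]
D(1):
  [∞, 80, 41]
  [52, ∞, 49]
  [83, 80, ∞]
D(2):
  [∞, 80, 49]
  [52, ∞, 49]
  [83, 80, ∞]
D(3):
  [∞, 80, 49]
  [52, ∞, 49]
  [83, 80, ∞]
Answer: M* = [[∞, 80, 49], [52, ∞, 49], [83, 80, ∞]]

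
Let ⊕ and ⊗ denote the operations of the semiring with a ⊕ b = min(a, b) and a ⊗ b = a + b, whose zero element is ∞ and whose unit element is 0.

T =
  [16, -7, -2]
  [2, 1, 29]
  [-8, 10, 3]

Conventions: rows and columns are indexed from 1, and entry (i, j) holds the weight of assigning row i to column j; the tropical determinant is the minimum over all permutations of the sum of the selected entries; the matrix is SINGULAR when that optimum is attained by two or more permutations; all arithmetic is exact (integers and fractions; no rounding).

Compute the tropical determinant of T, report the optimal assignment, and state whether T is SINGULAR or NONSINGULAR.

σ = (1, 2, 3): 16 + 1 + 3 = 20
σ = (1, 3, 2): 16 + 29 + 10 = 55
σ = (2, 1, 3): (-7) + 2 + 3 = -2
σ = (2, 3, 1): (-7) + 29 + (-8) = 14
σ = (3, 1, 2): (-2) + 2 + 10 = 10
σ = (3, 2, 1): (-2) + 1 + (-8) = -9
Optimal value attained by: σ = (3, 2, 1).
Answer: det⊕(T) = -9; verdict: NONSINGULAR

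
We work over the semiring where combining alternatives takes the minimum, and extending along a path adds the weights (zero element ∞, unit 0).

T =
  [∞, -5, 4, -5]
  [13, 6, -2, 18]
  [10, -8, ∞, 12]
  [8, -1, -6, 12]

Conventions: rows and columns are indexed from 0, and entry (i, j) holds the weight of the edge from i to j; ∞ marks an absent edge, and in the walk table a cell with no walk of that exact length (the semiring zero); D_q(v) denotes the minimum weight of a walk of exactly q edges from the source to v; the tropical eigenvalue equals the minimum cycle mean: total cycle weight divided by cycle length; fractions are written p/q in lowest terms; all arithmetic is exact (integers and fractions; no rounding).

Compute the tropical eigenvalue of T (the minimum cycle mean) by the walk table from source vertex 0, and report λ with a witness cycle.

q=0: [0, ∞, ∞, ∞]
q=1: [∞, -5, 4, -5]
q=2: [3, -6, -11, 7]
q=3: [-1, -19, -8, -2]
q=4: [-6, -16, -21, -6]
Optimal cycle mean attained by: cycle 1->2->1, total (-2) + (-8), length 2.
Answer: λ = -5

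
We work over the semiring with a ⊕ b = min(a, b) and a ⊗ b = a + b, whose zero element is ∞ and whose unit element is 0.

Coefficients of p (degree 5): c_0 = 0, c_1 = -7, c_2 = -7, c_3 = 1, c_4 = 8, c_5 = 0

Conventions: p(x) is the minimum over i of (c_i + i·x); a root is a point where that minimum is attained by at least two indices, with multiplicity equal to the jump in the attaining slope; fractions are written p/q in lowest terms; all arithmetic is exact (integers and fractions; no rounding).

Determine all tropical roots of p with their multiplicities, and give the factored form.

hull edge (i=0, c=0) to (i=1, c=-7): slope -7, span 1
hull edge (i=1, c=-7) to (i=2, c=-7): slope 0, span 1
hull edge (i=2, c=-7) to (i=5, c=0): slope 7/3, span 3
Factored form: p(x) = 0 ⊗ (x ⊕ (-7/3)) ⊗ (x ⊕ (-7/3)) ⊗ (x ⊕ (-7/3)) ⊗ (x ⊕ 0) ⊗ (x ⊕ 7)
Answer: roots = -7/3 (mult 3), 0 (mult 1), 7 (mult 1)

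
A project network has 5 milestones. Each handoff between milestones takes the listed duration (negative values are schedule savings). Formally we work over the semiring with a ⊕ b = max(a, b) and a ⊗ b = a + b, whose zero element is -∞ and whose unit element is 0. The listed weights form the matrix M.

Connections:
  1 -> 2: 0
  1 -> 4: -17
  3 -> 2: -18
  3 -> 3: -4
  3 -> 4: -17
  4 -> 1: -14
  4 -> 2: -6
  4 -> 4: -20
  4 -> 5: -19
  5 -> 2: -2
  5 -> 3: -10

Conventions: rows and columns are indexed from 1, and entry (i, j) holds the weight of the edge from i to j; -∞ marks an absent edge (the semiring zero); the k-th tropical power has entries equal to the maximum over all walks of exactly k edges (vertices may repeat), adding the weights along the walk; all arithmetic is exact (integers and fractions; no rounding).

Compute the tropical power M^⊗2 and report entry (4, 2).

M^⊗2:
  [-31, -23, -∞, -37, -36]
  [-∞, -∞, -∞, -∞, -∞]
  [-31, -22, -8, -21, -36]
  [-34, -14, -29, -31, -39]
  [-∞, -28, -14, -27, -∞]
Key observation: the optimum is the walk 4->1->2, with weight (-14) + 0 = -14.
Optimal value attained by: walk 4->1->2.
Answer: (M^⊗2)[4][2] = -14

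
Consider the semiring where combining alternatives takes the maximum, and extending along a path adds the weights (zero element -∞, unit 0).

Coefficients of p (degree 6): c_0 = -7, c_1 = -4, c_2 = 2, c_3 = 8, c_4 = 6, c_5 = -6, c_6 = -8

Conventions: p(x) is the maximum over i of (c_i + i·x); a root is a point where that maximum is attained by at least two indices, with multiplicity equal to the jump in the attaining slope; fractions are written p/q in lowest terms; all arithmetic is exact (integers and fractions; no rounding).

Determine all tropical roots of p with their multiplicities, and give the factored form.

hull edge (i=0, c=-7) to (i=3, c=8): slope 5, span 3
hull edge (i=3, c=8) to (i=4, c=6): slope -2, span 1
hull edge (i=4, c=6) to (i=6, c=-8): slope -7, span 2
Factored form: p(x) = -8 ⊗ (x ⊕ (-5)) ⊗ (x ⊕ (-5)) ⊗ (x ⊕ (-5)) ⊗ (x ⊕ 2) ⊗ (x ⊕ 7) ⊗ (x ⊕ 7)
Answer: roots = -5 (mult 3), 2 (mult 1), 7 (mult 2)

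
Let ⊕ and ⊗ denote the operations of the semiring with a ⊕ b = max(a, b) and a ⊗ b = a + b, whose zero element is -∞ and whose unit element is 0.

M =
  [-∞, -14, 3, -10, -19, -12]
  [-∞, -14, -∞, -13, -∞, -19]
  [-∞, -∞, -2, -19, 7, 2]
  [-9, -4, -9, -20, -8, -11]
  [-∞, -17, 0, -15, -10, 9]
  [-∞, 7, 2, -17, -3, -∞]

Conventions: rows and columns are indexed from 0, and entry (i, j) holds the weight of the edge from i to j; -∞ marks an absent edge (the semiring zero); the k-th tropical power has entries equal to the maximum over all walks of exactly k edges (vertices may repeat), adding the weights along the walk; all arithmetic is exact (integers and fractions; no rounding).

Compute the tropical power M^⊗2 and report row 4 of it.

M^⊗2:
  [-19, -5, 1, -16, 10, 5]
  [-22, -12, -17, -27, -21, -24]
  [-28, 9, 7, -8, 5, 16]
  [-29, -4, -6, -17, -2, 1]
  [-24, 16, 11, -8, 7, 2]
  [-26, -7, 0, -6, 9, 6]
Answer: row 4 of M^⊗2 = [-24, 16, 11, -8, 7, 2]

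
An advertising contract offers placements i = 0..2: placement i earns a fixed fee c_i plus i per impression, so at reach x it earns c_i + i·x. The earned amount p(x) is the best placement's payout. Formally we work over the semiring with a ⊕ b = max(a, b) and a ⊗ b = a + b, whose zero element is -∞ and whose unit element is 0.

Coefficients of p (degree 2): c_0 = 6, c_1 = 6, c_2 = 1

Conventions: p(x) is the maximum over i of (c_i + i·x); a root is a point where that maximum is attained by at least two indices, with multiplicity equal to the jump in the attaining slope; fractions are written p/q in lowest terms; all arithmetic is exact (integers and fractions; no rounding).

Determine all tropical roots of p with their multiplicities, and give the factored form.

hull edge (i=0, c=6) to (i=1, c=6): slope 0, span 1
hull edge (i=1, c=6) to (i=2, c=1): slope -5, span 1
Factored form: p(x) = 1 ⊗ (x ⊕ 0) ⊗ (x ⊕ 5)
Answer: roots = 0 (mult 1), 5 (mult 1)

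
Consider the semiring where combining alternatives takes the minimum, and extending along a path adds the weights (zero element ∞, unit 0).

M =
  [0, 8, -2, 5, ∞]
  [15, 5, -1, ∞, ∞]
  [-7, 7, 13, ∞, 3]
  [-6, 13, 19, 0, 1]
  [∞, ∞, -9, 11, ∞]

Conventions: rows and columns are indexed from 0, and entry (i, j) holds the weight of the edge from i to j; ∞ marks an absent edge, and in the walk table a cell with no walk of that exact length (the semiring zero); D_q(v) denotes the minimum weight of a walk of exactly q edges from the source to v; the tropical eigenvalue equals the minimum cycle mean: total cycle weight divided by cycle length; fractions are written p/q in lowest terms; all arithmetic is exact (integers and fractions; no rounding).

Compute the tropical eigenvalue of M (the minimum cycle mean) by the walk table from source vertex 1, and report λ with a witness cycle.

q=0: [∞, 0, ∞, ∞, ∞]
q=1: [15, 5, -1, ∞, ∞]
q=2: [-8, 6, 4, 20, 2]
q=3: [-8, 0, -10, -3, 7]
q=4: [-17, -3, -10, -3, -7]
q=5: [-17, -9, -19, -12, -7]
Optimal cycle mean attained by: cycle 0->2->0, total (-2) + (-7), length 2.
Answer: λ = -9/2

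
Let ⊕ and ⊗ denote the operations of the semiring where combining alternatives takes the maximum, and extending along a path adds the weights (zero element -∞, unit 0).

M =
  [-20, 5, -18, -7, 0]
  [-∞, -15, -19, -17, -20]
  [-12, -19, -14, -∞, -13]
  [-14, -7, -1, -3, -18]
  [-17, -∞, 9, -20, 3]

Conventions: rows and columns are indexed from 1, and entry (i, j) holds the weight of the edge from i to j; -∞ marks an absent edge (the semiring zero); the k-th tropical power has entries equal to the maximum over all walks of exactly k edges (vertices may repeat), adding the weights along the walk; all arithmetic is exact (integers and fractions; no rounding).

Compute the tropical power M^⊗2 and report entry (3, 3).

M^⊗2:
  [-17, -10, 9, -10, 3]
  [-31, -24, -11, -20, -17]
  [-26, -7, -4, -19, -10]
  [-13, -9, -4, -6, -14]
  [-3, -10, 12, -17, 6]
Key observation: the optimum is the walk 3->5->3, with weight (-13) + 9 = -4.
Optimal value attained by: walk 3->5->3.
Answer: (M^⊗2)[3][3] = -4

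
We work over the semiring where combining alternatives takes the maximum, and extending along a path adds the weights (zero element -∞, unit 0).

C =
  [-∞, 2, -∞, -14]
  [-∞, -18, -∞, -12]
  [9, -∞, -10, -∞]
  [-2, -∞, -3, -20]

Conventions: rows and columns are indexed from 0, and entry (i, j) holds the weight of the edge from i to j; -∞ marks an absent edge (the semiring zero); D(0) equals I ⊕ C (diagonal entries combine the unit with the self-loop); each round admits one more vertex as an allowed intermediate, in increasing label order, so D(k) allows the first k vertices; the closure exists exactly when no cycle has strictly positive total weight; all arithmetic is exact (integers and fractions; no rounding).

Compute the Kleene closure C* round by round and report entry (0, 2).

D(0):
  [0, 2, -∞, -14]
  [-∞, 0, -∞, -12]
  [9, -∞, 0, -∞]
  [-2, -∞, -3, 0]
D(1):
  [0, 2, -∞, -14]
  [-∞, 0, -∞, -12]
  [9, 11, 0, -5]
  [-2, 0, -3, 0]
D(2):
  [0, 2, -∞, -10]
  [-∞, 0, -∞, -12]
  [9, 11, 0, -1]
  [-2, 0, -3, 0]
D(3):
  [0, 2, -∞, -10]
  [-∞, 0, -∞, -12]
  [9, 11, 0, -1]
  [6, 8, -3, 0]
D(4):
  [0, 2, -13, -10]
  [-6, 0, -15, -12]
  [9, 11, 0, -1]
  [6, 8, -3, 0]
Answer: C*[0][2] = -13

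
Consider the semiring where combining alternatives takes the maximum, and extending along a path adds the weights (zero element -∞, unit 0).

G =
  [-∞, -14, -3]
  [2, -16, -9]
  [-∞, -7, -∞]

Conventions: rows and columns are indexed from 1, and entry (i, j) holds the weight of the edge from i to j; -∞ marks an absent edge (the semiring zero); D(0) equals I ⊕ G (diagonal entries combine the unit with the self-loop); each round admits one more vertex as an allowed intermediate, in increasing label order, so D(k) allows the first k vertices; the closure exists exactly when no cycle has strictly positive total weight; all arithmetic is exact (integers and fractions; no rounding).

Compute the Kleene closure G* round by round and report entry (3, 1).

D(0):
  [0, -14, -3]
  [2, 0, -9]
  [-∞, -7, 0]
D(1):
  [0, -14, -3]
  [2, 0, -1]
  [-∞, -7, 0]
D(2):
  [0, -14, -3]
  [2, 0, -1]
  [-5, -7, 0]
D(3):
  [0, -10, -3]
  [2, 0, -1]
  [-5, -7, 0]
Answer: G*[3][1] = -5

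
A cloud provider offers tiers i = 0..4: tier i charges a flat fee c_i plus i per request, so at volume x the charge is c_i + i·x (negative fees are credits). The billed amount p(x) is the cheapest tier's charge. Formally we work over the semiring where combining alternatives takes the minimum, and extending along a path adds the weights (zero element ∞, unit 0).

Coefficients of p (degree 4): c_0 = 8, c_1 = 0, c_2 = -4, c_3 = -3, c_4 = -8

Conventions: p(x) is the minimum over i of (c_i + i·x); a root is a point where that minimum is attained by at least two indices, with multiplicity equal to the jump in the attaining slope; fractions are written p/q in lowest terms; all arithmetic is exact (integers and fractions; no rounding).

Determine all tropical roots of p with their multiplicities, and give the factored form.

hull edge (i=0, c=8) to (i=1, c=0): slope -8, span 1
hull edge (i=1, c=0) to (i=2, c=-4): slope -4, span 1
hull edge (i=2, c=-4) to (i=4, c=-8): slope -2, span 2
Factored form: p(x) = -8 ⊗ (x ⊕ 2) ⊗ (x ⊕ 2) ⊗ (x ⊕ 4) ⊗ (x ⊕ 8)
Answer: roots = 2 (mult 2), 4 (mult 1), 8 (mult 1)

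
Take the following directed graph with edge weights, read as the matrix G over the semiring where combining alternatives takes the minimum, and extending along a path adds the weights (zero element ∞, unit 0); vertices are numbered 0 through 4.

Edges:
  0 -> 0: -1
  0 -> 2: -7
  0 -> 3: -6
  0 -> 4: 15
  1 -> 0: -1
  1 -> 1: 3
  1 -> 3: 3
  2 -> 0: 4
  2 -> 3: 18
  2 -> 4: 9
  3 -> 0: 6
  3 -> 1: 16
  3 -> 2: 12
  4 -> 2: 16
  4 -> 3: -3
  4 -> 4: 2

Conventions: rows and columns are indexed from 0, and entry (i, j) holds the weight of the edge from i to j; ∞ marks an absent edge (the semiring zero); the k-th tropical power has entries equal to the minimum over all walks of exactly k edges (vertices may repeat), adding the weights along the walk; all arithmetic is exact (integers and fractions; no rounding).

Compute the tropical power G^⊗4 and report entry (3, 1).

G^⊗2:
  [-3, 10, -8, -7, 2]
  [-2, 6, -8, -7, 14]
  [3, 34, -3, -2, 11]
  [5, 19, -1, 0, 21]
  [3, 13, 9, -1, 4]
G^⊗3:
  [-4, 9, -10, -9, 1]
  [-4, 9, -9, -8, 1]
  [1, 14, -4, -3, 6]
  [3, 16, -2, -1, 8]
  [2, 15, -4, -3, 6]
G^⊗4:
  [-6, 7, -11, -10, -1]
  [-5, 8, -11, -10, 0]
  [0, 13, -6, -5, 5]
  [2, 15, -4, -3, 7]
  [0, 13, -5, -4, 5]
Key observation: the optimum is the walk 3->0->0->3->1, with weight 6 + (-1) + (-6) + 16 = 15.
Optimal value attained by: walk 3->0->0->3->1.
Answer: (G^⊗4)[3][1] = 15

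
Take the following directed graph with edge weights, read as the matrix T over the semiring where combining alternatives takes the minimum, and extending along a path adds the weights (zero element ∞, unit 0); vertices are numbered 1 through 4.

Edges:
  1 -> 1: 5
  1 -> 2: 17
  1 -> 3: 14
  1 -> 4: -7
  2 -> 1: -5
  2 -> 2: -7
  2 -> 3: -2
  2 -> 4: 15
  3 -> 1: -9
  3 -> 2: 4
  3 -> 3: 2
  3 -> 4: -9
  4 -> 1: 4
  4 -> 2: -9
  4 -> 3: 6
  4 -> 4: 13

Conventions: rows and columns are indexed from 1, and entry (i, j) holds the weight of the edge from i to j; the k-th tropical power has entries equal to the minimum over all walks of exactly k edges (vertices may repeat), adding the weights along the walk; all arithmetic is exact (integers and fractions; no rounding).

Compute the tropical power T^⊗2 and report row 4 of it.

T^⊗2:
  [-3, -16, -1, -2]
  [-12, -14, -9, -12]
  [-7, -18, -3, -16]
  [-14, -16, -11, -3]
Answer: row 4 of T^⊗2 = [-14, -16, -11, -3]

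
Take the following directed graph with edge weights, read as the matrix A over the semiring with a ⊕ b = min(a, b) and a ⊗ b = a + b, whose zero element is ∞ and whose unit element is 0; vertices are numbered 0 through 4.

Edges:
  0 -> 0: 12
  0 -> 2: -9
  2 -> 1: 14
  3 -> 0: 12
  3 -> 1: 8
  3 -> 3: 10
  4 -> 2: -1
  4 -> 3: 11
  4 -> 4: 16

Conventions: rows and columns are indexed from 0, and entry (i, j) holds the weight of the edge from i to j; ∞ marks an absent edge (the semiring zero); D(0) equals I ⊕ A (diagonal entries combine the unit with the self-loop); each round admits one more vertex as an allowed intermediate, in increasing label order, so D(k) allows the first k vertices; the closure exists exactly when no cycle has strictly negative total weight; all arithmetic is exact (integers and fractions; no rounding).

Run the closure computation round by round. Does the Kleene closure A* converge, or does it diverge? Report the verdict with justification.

D(0):
  [0, ∞, -9, ∞, ∞]
  [∞, 0, ∞, ∞, ∞]
  [∞, 14, 0, ∞, ∞]
  [12, 8, ∞, 0, ∞]
  [∞, ∞, -1, 11, 0]
D(1):
  [0, ∞, -9, ∞, ∞]
  [∞, 0, ∞, ∞, ∞]
  [∞, 14, 0, ∞, ∞]
  [12, 8, 3, 0, ∞]
  [∞, ∞, -1, 11, 0]
D(2):
  [0, ∞, -9, ∞, ∞]
  [∞, 0, ∞, ∞, ∞]
  [∞, 14, 0, ∞, ∞]
  [12, 8, 3, 0, ∞]
  [∞, ∞, -1, 11, 0]
D(3):
  [0, 5, -9, ∞, ∞]
  [∞, 0, ∞, ∞, ∞]
  [∞, 14, 0, ∞, ∞]
  [12, 8, 3, 0, ∞]
  [∞, 13, -1, 11, 0]
D(4):
  [0, 5, -9, ∞, ∞]
  [∞, 0, ∞, ∞, ∞]
  [∞, 14, 0, ∞, ∞]
  [12, 8, 3, 0, ∞]
  [23, 13, -1, 11, 0]
D(5):
  [0, 5, -9, ∞, ∞]
  [∞, 0, ∞, ∞, ∞]
  [∞, 14, 0, ∞, ∞]
  [12, 8, 3, 0, ∞]
  [23, 13, -1, 11, 0]
Key observation: every diagonal entry stays at the unit through all rounds, so no improving cycle exists.
Answer: CONVERGES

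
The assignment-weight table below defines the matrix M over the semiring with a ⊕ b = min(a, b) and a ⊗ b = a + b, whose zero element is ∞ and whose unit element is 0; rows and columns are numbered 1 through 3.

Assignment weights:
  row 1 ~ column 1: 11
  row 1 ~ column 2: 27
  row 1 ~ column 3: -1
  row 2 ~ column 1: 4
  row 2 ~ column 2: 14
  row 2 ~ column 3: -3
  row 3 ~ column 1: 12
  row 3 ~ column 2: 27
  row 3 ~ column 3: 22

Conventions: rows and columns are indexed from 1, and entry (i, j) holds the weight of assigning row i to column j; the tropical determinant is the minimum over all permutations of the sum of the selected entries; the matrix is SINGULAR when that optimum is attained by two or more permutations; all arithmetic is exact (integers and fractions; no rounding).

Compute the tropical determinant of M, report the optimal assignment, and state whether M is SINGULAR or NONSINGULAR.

σ = (1, 2, 3): 11 + 14 + 22 = 47
σ = (1, 3, 2): 11 + (-3) + 27 = 35
σ = (2, 1, 3): 27 + 4 + 22 = 53
σ = (2, 3, 1): 27 + (-3) + 12 = 36
σ = (3, 1, 2): (-1) + 4 + 27 = 30
σ = (3, 2, 1): (-1) + 14 + 12 = 25
Optimal value attained by: σ = (3, 2, 1).
Answer: det⊕(M) = 25; verdict: NONSINGULAR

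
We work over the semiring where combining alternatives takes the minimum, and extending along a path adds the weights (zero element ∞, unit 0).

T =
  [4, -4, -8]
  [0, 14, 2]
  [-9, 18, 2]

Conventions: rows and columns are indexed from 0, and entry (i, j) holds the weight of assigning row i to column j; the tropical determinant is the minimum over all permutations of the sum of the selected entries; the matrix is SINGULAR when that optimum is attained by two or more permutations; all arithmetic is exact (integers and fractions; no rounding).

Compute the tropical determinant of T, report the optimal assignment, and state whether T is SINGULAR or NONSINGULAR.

σ = (0, 1, 2): 4 + 14 + 2 = 20
σ = (0, 2, 1): 4 + 2 + 18 = 24
σ = (1, 0, 2): (-4) + 0 + 2 = -2
σ = (1, 2, 0): (-4) + 2 + (-9) = -11
σ = (2, 0, 1): (-8) + 0 + 18 = 10
σ = (2, 1, 0): (-8) + 14 + (-9) = -3
Optimal value attained by: σ = (1, 2, 0).
Answer: det⊕(T) = -11; verdict: NONSINGULAR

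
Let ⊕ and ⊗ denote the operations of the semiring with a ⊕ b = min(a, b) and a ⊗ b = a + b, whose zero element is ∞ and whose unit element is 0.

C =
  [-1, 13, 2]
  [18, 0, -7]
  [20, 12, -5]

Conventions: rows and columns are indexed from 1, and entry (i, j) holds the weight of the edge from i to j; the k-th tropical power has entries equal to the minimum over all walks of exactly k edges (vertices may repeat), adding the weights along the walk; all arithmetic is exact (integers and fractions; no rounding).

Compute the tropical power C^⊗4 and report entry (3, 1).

C^⊗2:
  [-2, 12, -3]
  [13, 0, -12]
  [15, 7, -10]
C^⊗3:
  [-3, 9, -8]
  [8, 0, -17]
  [10, 2, -15]
C^⊗4:
  [-4, 4, -13]
  [3, -5, -22]
  [5, -3, -20]
Key observation: the optimum is the walk 3->3->3->3->1, with weight (-5) + (-5) + (-5) + 20 = 5.
Optimal value attained by: walk 3->3->3->3->1.
Answer: (C^⊗4)[3][1] = 5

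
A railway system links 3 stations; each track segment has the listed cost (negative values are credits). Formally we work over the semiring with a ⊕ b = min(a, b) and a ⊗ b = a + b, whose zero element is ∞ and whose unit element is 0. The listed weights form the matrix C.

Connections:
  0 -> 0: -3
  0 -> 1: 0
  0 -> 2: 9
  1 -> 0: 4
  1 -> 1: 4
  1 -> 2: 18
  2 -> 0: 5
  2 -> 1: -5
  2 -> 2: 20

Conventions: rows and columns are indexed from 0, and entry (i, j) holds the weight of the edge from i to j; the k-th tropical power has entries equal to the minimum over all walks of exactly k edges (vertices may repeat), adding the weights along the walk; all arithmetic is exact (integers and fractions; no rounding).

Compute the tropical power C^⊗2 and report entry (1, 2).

C^⊗2:
  [-6, -3, 6]
  [1, 4, 13]
  [-1, -1, 13]
Key observation: the optimum is the walk 1->0->2, with weight 4 + 9 = 13.
Optimal value attained by: walk 1->0->2.
Answer: (C^⊗2)[1][2] = 13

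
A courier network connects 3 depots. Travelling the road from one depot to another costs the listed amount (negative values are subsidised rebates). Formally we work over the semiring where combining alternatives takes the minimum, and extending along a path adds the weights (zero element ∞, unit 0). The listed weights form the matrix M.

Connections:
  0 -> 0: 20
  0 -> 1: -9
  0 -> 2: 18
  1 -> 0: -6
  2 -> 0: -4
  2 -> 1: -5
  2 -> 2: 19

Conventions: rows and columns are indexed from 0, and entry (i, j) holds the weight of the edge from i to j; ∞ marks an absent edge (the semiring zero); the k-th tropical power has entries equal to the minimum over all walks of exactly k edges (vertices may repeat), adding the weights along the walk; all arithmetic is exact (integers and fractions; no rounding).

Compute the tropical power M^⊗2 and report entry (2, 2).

M^⊗2:
  [-15, 11, 37]
  [14, -15, 12]
  [-11, -13, 14]
Key observation: the optimum is the walk 2->0->2, with weight (-4) + 18 = 14.
Optimal value attained by: walk 2->0->2.
Answer: (M^⊗2)[2][2] = 14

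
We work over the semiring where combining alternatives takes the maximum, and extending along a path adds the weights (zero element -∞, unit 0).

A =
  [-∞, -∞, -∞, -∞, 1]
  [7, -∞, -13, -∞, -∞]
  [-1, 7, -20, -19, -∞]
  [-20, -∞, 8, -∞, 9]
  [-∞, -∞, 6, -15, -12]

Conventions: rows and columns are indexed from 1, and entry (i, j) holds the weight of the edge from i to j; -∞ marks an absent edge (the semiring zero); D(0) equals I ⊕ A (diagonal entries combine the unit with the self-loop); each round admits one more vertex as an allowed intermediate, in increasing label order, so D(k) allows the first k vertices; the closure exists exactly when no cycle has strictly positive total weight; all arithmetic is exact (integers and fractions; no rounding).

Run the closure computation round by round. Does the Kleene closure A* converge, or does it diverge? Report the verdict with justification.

D(0):
  [0, -∞, -∞, -∞, 1]
  [7, 0, -13, -∞, -∞]
  [-1, 7, 0, -19, -∞]
  [-20, -∞, 8, 0, 9]
  [-∞, -∞, 6, -15, 0]
D(1):
  [0, -∞, -∞, -∞, 1]
  [7, 0, -13, -∞, 8]
  [-1, 7, 0, -19, 0]
  [-20, -∞, 8, 0, 9]
  [-∞, -∞, 6, -15, 0]
D(2):
  [0, -∞, -∞, -∞, 1]
  [7, 0, -13, -∞, 8]
  [14, 7, 0, -19, 15]
  [-20, -∞, 8, 0, 9]
  [-∞, -∞, 6, -15, 0]
Detection: at round 3, diagonal entry (5, 5) turns strictly positive.
Key observation: the cycle 5->3->1->5 has total weight 6 + (-1) + 1, which is strictly positive.
Answer: DIVERGES — positive cycle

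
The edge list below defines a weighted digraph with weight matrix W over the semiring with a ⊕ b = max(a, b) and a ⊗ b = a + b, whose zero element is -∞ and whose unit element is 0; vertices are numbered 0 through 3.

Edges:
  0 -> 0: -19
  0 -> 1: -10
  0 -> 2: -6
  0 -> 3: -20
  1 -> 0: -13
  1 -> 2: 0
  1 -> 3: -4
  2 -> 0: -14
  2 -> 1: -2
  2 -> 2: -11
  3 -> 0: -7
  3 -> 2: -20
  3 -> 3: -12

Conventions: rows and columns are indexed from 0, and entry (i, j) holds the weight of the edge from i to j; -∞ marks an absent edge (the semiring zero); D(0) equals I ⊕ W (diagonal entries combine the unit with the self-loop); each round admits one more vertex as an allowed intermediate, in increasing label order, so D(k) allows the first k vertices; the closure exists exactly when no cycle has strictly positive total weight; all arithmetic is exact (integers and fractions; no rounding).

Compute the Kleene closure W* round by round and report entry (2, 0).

D(0):
  [0, -10, -6, -20]
  [-13, 0, 0, -4]
  [-14, -2, 0, -∞]
  [-7, -∞, -20, 0]
D(1):
  [0, -10, -6, -20]
  [-13, 0, 0, -4]
  [-14, -2, 0, -34]
  [-7, -17, -13, 0]
D(2):
  [0, -10, -6, -14]
  [-13, 0, 0, -4]
  [-14, -2, 0, -6]
  [-7, -17, -13, 0]
D(3):
  [0, -8, -6, -12]
  [-13, 0, 0, -4]
  [-14, -2, 0, -6]
  [-7, -15, -13, 0]
D(4):
  [0, -8, -6, -12]
  [-11, 0, 0, -4]
  [-13, -2, 0, -6]
  [-7, -15, -13, 0]
Answer: W*[2][0] = -13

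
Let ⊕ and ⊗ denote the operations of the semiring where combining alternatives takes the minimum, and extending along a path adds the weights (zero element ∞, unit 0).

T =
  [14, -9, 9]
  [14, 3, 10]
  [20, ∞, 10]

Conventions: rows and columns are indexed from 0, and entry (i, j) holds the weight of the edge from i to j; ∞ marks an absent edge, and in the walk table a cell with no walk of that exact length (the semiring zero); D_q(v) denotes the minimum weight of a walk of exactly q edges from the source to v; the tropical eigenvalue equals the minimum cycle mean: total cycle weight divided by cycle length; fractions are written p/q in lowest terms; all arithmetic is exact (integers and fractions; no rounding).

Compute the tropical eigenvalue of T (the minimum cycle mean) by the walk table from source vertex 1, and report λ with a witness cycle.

q=0: [∞, 0, ∞]
q=1: [14, 3, 10]
q=2: [17, 5, 13]
q=3: [19, 8, 15]
Optimal cycle mean attained by: cycle 0->1->0, total (-9) + 14, length 2.
Answer: λ = 5/2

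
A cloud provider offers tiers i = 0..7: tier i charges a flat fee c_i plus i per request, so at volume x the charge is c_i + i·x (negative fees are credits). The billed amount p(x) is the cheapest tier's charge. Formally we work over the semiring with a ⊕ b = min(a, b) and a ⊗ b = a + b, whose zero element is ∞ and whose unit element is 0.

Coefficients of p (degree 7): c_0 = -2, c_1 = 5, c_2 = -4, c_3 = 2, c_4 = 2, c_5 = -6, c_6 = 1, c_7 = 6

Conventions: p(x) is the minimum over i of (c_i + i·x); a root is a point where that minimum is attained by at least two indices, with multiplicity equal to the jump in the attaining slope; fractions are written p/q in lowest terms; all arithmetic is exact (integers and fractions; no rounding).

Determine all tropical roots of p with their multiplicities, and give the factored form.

hull edge (i=0, c=-2) to (i=2, c=-4): slope -1, span 2
hull edge (i=2, c=-4) to (i=5, c=-6): slope -2/3, span 3
hull edge (i=5, c=-6) to (i=7, c=6): slope 6, span 2
Factored form: p(x) = 6 ⊗ (x ⊕ (-6)) ⊗ (x ⊕ (-6)) ⊗ (x ⊕ 2/3) ⊗ (x ⊕ 2/3) ⊗ (x ⊕ 2/3) ⊗ (x ⊕ 1) ⊗ (x ⊕ 1)
Answer: roots = -6 (mult 2), 2/3 (mult 3), 1 (mult 2)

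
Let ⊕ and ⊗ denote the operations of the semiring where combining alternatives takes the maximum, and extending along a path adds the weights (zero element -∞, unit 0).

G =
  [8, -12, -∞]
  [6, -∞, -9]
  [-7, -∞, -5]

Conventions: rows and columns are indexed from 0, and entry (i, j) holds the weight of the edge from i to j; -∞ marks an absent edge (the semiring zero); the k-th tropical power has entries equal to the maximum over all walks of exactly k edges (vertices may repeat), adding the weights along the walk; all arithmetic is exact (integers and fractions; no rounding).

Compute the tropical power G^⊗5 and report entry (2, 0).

G^⊗2:
  [16, -4, -21]
  [14, -6, -14]
  [1, -19, -10]
G^⊗3:
  [24, 4, -13]
  [22, 2, -15]
  [9, -11, -15]
G^⊗4:
  [32, 12, -5]
  [30, 10, -7]
  [17, -3, -20]
G^⊗5:
  [40, 20, 3]
  [38, 18, 1]
  [25, 5, -12]
Key observation: the optimum is the walk 2->0->0->0->0->0, with weight (-7) + 8 + 8 + 8 + 8 = 25.
Optimal value attained by: walk 2->0->0->0->0->0.
Answer: (G^⊗5)[2][0] = 25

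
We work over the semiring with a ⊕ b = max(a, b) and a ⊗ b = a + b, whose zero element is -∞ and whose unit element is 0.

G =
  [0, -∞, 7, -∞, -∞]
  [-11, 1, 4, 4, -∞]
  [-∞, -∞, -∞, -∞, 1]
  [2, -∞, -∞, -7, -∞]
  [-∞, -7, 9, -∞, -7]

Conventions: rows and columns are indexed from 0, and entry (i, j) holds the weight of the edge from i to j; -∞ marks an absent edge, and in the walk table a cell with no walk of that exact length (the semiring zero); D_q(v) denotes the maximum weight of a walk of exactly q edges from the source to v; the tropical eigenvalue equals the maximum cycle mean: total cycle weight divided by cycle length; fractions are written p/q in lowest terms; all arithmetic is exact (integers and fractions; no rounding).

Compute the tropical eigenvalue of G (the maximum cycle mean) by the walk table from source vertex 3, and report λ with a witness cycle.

q=0: [-∞, -∞, -∞, 0, -∞]
q=1: [2, -∞, -∞, -7, -∞]
q=2: [2, -∞, 9, -14, -∞]
q=3: [2, -∞, 9, -21, 10]
q=4: [2, 3, 19, -28, 10]
q=5: [2, 4, 19, 7, 20]
Optimal cycle mean attained by: cycle 2->4->2, total 1 + 9, length 2.
Answer: λ = 5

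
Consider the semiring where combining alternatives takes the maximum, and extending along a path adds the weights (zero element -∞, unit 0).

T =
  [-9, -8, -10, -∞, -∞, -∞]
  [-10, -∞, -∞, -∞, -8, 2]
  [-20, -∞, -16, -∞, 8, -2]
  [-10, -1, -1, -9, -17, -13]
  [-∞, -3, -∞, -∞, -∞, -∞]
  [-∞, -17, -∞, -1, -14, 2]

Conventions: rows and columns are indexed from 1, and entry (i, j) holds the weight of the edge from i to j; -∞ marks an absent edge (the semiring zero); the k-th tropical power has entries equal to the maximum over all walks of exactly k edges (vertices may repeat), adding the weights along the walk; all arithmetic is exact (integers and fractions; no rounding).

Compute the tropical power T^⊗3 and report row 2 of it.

T^⊗2:
  [-18, -17, -19, -∞, -2, -6]
  [-19, -11, -20, 1, -12, 4]
  [-29, 5, -30, -3, -8, 0]
  [-11, -10, -10, -14, 7, 1]
  [-13, -∞, -∞, -∞, -11, -1]
  [-11, -2, -2, 1, -12, 4]
T^⊗3:
  [-27, -5, -28, -7, -11, -4]
  [-9, 0, 0, 3, -10, 6]
  [-5, -4, -4, -1, -3, 7]
  [-20, 4, -15, 0, -2, 3]
  [-22, -14, -23, -2, -15, 1]
  [-9, 0, 0, 3, 6, 6]
Answer: row 2 of T^⊗3 = [-9, 0, 0, 3, -10, 6]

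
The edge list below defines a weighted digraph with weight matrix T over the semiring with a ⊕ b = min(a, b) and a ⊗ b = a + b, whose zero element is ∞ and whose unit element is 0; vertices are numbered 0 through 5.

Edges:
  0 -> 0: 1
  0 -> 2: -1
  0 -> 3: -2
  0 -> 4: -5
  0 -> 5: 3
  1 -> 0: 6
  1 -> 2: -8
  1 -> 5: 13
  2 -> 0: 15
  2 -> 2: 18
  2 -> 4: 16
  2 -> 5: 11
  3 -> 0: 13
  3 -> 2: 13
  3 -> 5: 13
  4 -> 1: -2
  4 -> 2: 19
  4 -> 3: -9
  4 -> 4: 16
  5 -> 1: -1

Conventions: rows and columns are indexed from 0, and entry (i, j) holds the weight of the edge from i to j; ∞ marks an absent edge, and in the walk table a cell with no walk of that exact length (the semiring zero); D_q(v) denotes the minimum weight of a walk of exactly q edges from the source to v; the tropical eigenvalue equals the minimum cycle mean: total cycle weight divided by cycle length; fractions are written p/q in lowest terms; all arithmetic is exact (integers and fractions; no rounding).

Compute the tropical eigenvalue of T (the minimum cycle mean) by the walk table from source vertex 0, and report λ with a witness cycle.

q=0: [0, ∞, ∞, ∞, ∞, ∞]
q=1: [1, ∞, -1, -2, -5, 3]
q=2: [2, -7, 0, -14, -4, 4]
q=3: [-1, -6, -15, -13, -3, -1]
q=4: [0, -5, -14, -12, -6, -4]
q=5: [1, -8, -13, -15, -5, -3]
q=6: [-2, -7, -16, -14, -4, -2]
Optimal cycle mean attained by: cycle 0->4->1->0, total (-5) + (-2) + 6, length 3.
Answer: λ = -1/3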